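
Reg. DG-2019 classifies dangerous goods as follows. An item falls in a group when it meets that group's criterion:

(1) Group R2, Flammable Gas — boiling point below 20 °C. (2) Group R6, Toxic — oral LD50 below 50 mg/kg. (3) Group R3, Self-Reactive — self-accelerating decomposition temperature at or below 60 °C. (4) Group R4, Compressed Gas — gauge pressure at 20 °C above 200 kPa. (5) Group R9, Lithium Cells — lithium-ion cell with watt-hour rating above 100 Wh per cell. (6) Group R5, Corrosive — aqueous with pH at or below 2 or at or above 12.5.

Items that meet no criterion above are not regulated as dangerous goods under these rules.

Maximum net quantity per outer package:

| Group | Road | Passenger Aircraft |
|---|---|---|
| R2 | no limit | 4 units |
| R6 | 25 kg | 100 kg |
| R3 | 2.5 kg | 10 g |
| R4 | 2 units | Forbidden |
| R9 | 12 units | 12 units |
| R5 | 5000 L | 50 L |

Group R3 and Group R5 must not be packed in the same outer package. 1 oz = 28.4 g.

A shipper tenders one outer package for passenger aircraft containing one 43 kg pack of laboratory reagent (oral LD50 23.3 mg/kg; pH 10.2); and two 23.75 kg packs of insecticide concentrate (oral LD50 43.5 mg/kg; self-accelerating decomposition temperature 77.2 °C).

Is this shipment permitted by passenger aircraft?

Oral LD50 23.3 mg/kg meets the Group R6 criterion (Toxic), so the laboratory reagent is Group R6.
The insecticide concentrate has oral LD50 43.5 mg/kg, which is < 50 mg/kg, so it is Group R6 (Toxic).
Group R6 net quantity: 43 kg + (two 23.75 kg packs = 47.5 kg) = 90.5 kg.
That is within the Group R6 passenger aircraft limit of 100 kg.

Yes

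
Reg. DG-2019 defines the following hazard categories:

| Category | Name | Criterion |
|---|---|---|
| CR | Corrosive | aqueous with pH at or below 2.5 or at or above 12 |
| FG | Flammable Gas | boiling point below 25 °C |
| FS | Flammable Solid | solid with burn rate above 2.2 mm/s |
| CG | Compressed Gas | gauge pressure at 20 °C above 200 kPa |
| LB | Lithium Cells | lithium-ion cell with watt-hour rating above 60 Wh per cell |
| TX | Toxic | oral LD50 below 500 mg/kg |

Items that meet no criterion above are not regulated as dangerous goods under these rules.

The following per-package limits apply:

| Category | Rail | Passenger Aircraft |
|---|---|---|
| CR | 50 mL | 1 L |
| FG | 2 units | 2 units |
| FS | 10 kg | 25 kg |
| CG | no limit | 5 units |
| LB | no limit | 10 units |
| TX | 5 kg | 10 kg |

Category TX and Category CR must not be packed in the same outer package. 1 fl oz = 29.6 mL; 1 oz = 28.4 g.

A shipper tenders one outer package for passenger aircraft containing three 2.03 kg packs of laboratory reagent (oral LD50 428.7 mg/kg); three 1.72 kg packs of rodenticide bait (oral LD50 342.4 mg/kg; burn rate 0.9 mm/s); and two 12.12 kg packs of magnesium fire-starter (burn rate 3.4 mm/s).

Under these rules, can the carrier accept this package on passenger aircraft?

No

Oral LD50 428.7 mg/kg meets the Category TX criterion (Toxic), so the laboratory reagent is Category TX.
The rodenticide bait has oral LD50 342.4 mg/kg, which is < 500 mg/kg, so it is Category TX (Toxic).
Burn rate 3.4 mm/s meets the Category FS criterion (Flammable Solid), so the magnesium fire-starter is Category FS.
Total Category TX: (three 2.03 kg packs = 6.09 kg) + (three 1.72 kg packs = 5.16 kg) = 11.25 kg.
11.25 kg exceeds the passenger aircraft limit of 10 kg for Category TX.
Category FS quantity: two 12.12 kg packs = 24.24 kg.
24.24 kg ≤ 25 kg (passenger aircraft limit, Category FS) — within limit.
The segregation rule (Category TX with Category CR) does not apply to Category TX with Category FS.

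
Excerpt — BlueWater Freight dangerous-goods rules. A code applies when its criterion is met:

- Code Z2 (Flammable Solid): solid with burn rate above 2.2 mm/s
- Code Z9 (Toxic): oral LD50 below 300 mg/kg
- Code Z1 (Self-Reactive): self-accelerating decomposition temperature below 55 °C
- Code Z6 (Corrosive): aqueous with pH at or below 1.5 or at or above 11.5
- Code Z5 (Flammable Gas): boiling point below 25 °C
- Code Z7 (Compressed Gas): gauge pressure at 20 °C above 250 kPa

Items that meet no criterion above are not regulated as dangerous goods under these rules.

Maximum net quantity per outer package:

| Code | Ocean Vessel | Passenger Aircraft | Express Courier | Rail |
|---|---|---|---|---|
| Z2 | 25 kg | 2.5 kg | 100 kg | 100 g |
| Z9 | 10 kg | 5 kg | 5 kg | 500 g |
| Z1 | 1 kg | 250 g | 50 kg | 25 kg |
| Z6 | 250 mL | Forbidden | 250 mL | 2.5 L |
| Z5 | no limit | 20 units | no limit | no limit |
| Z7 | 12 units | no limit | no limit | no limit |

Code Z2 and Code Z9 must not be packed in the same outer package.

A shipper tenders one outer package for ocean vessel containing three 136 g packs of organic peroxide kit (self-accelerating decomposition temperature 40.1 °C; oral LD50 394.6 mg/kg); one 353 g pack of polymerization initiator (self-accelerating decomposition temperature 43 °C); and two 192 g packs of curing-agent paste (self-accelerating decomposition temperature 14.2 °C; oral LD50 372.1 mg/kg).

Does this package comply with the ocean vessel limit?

The organic peroxide kit has self-accelerating decomposition temperature 40.1 °C, which is < 55 °C, so it is Code Z1 (Self-Reactive).
Self-accelerating decomposition temperature 43 °C meets the Code Z1 criterion (Self-Reactive), so the polymerization initiator is Code Z1.
The curing-agent paste has self-accelerating decomposition temperature 14.2 °C, which is < 55 °C, so it is Code Z1 (Self-Reactive).
Code Z1 net quantity: (three 136 g packs = 408 g) + 353 g + (two 192 g packs = 384 g) = 1.145 kg.
That exceeds the Code Z1 ocean vessel limit of 1 kg.

No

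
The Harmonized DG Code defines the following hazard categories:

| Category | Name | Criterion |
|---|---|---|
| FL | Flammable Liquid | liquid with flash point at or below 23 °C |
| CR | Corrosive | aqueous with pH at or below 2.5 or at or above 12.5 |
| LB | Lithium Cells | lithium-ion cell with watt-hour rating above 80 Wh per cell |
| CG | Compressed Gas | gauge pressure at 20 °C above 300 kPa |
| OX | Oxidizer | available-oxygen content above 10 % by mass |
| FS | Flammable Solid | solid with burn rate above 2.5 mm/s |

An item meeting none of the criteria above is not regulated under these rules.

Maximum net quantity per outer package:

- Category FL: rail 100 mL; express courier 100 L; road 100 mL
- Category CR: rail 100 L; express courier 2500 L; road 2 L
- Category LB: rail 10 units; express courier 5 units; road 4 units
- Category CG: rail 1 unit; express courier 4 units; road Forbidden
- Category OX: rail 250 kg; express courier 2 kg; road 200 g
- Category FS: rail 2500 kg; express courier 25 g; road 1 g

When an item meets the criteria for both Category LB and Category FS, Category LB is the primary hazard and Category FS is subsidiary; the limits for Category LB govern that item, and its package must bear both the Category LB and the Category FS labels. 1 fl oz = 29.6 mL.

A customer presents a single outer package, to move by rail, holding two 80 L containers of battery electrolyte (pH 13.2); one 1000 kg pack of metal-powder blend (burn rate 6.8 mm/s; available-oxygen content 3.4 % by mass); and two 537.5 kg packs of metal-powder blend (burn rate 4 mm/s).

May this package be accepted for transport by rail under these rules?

No

The battery electrolyte has pH 13.2, which is ≥ 12.5, so it is Category CR (Corrosive).
Metal-powder blend: burn rate 6.8 mm/s > 2.5 mm/s → Category FS (Flammable Solid).
The metal-powder blend has burn rate 4 mm/s, which is > 2.5 mm/s, so it is Category FS (Flammable Solid).
Total Category FS: 1000 kg + (two 537.5 kg packs = 1075 kg) = 2075 kg.
That is within the Category FS rail limit of 2500 kg.
Category CR quantity: two 80 L containers = 160 L.
160 L > 100 L (rail limit, Category CR) — over the limit.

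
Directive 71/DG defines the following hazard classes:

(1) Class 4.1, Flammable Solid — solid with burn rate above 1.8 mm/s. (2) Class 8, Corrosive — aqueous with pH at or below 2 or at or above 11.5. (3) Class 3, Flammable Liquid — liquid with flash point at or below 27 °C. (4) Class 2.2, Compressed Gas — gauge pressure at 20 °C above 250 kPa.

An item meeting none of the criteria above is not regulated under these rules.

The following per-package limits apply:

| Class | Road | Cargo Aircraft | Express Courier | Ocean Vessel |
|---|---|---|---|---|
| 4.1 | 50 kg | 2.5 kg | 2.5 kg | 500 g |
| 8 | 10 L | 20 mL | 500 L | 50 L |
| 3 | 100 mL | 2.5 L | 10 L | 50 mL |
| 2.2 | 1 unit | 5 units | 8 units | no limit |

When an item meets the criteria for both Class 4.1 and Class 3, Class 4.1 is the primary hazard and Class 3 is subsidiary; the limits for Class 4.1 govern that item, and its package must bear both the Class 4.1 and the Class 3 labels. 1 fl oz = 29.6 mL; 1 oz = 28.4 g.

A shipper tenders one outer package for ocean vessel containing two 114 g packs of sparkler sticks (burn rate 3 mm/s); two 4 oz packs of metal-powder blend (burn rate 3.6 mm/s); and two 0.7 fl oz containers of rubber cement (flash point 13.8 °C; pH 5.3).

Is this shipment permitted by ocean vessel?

Sparkler sticks: burn rate 3 mm/s > 1.8 mm/s → Class 4.1 (Flammable Solid).
Burn rate 3.6 mm/s meets the Class 4.1 criterion (Flammable Solid), so the metal-powder blend is Class 4.1.
Rubber cement: flash point 13.8 °C ≤ 27 °C → Class 3 (Flammable Liquid).
Class 4.1 net quantity: (two 114 g packs = 228 g) + (two 4 oz packs = 227.2 g) = 455.2 g.
That is within the Class 4.1 ocean vessel limit of 500 g.
Class 3 quantity: two 0.7 fl oz containers = 41.44 mL.
41.44 mL is within the ocean vessel limit of 50 mL for Class 3.
Every hazard class is within its ocean vessel limit and no segregation rule is violated.

Yes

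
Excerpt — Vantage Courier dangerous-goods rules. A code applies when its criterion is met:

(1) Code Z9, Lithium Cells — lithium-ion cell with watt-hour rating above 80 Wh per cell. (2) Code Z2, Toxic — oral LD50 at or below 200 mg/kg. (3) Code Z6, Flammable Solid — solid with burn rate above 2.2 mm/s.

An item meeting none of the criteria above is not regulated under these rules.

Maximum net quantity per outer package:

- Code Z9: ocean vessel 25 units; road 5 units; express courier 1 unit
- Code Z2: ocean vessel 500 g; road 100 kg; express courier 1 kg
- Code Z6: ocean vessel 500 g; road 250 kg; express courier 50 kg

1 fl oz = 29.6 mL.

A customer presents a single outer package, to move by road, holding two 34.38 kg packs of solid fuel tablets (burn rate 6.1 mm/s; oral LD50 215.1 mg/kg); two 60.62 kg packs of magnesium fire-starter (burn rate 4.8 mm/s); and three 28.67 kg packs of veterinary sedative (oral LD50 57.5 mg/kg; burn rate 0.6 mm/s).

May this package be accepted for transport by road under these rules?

Yes

The solid fuel tablets have burn rate 6.1 mm/s, which is > 2.2 mm/s, so they are Code Z6 (Flammable Solid).
With burn rate 4.8 mm/s (> 2.2 mm/s), the magnesium fire-starter falls in Code Z6.
Oral LD50 57.5 mg/kg meets the Code Z2 criterion (Toxic), so the veterinary sedative is Code Z2.
Code Z6 net quantity: (two 34.38 kg packs = 68.76 kg) + (two 60.62 kg packs = 121.24 kg) = 190 kg.
That is within the Code Z6 road limit of 250 kg.
Code Z2 quantity: three 28.67 kg packs = 86.01 kg.
86.01 kg ≤ 100 kg (road limit, Code Z2) — within limit.
Every hazard code is within its road limit and no segregation rule is violated.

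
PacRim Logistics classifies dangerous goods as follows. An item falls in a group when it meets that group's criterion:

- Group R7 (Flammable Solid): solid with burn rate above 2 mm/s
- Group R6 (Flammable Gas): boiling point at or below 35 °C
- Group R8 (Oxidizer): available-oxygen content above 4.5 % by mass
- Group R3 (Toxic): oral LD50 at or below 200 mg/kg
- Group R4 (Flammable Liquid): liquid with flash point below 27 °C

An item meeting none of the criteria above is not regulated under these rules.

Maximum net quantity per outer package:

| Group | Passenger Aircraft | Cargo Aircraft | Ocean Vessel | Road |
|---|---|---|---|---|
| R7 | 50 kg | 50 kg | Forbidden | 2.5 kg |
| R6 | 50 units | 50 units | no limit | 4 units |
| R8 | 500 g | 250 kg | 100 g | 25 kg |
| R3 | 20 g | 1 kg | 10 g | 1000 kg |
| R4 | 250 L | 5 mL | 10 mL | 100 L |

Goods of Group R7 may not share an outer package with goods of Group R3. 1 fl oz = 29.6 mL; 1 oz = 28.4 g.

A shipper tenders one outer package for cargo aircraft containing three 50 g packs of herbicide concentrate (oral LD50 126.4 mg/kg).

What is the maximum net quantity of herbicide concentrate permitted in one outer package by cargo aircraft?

1 kg

With oral LD50 126.4 mg/kg (≤ 200 mg/kg), the herbicide concentrate falls in Group R3.
The cargo aircraft limit for Group R3 is 1 kg.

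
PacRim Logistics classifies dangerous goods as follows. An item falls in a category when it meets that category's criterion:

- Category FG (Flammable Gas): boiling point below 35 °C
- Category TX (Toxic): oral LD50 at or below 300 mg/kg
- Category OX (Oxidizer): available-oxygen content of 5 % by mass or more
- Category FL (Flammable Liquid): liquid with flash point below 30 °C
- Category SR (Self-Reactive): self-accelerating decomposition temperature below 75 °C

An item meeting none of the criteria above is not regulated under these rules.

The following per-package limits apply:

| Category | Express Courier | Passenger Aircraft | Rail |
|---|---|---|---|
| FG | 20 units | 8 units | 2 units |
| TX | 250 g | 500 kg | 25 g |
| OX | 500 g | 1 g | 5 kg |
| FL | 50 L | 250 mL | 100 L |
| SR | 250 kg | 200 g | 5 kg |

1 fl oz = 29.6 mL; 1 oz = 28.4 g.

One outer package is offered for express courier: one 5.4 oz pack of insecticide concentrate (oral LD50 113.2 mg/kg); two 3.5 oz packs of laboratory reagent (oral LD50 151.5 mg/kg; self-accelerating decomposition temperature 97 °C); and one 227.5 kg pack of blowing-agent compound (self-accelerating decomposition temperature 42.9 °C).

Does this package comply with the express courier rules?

No

With oral LD50 113.2 mg/kg (≤ 300 mg/kg), the insecticide concentrate falls in Category TX.
Laboratory reagent: oral LD50 151.5 mg/kg ≤ 300 mg/kg → Category TX (Toxic).
With self-accelerating decomposition temperature 42.9 °C (< 75 °C), the blowing-agent compound falls in Category SR.
Total Category TX: (one 5.4 oz pack = 153.36 g) + (two 3.5 oz packs = 198.8 g) = 352.16 g.
352.16 g exceeds the express courier limit of 250 g for Category TX.
Category SR quantity: 227.5 kg.
227.5 kg ≤ 250 kg (express courier limit, Category SR) — within limit.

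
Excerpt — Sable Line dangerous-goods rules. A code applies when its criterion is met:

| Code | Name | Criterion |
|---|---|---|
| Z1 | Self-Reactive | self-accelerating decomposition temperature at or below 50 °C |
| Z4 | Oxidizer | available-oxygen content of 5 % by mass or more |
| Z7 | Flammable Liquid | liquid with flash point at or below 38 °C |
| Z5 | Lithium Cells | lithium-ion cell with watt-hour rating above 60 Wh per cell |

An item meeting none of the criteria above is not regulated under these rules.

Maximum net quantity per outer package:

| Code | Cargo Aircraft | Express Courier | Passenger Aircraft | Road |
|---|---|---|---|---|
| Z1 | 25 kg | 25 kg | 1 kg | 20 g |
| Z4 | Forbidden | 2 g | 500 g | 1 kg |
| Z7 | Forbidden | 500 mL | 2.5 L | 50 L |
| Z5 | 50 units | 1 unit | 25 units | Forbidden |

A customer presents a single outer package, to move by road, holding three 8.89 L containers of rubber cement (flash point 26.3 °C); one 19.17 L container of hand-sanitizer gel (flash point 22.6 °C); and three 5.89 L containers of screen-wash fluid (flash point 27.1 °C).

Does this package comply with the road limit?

No

With flash point 26.3 °C (≤ 38 °C), the rubber cement falls in Code Z7.
With flash point 22.6 °C (≤ 38 °C), the hand-sanitizer gel falls in Code Z7.
The screen-wash fluid has flash point 27.1 °C, which is ≤ 38 °C, so it is Code Z7 (Flammable Liquid).
Total Code Z7: (three 8.89 L containers = 26.67 L) + 19.17 L + (three 5.89 L containers = 17.67 L) = 63.51 L.
63.51 L exceeds the road limit of 50 L for Code Z7.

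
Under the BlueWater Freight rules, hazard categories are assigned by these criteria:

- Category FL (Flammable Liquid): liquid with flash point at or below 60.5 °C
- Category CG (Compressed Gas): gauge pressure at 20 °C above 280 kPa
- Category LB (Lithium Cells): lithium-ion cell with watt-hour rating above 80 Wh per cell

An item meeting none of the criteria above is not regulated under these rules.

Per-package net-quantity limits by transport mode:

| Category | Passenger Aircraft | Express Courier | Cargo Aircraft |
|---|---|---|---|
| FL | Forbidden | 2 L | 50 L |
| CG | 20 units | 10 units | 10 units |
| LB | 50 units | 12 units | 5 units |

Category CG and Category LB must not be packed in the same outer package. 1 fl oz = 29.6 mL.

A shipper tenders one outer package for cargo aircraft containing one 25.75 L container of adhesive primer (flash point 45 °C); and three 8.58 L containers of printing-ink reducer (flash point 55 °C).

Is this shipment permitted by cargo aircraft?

Flash point 45 °C meets the Category FL criterion (Flammable Liquid), so the adhesive primer is Category FL.
Flash point 55 °C meets the Category FL criterion (Flammable Liquid), so the printing-ink reducer is Category FL.
Total Category FL: 25.75 L + (three 8.58 L containers = 25.74 L) = 51.49 L.
51.49 L exceeds the cargo aircraft limit of 50 L for Category FL.

No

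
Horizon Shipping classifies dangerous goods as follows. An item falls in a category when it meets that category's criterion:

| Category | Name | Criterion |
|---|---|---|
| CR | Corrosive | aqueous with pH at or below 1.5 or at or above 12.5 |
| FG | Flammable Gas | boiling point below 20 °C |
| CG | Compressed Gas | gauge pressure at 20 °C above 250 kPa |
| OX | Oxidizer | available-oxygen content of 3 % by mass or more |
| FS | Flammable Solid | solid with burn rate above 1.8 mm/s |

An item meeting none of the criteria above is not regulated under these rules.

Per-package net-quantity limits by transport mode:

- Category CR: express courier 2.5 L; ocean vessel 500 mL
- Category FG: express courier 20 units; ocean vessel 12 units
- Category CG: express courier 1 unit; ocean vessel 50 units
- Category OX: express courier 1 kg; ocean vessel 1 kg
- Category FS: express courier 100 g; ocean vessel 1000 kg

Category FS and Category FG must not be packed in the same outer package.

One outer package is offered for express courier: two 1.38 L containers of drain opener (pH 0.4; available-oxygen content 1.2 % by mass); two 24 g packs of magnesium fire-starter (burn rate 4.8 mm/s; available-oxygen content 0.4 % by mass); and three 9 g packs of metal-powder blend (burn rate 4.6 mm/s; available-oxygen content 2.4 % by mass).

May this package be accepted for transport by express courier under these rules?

The drain opener has pH 0.4, which is ≤ 1.5, so it is Category CR (Corrosive).
With burn rate 4.8 mm/s (> 1.8 mm/s), the magnesium fire-starter falls in Category FS.
The metal-powder blend has burn rate 4.6 mm/s, which is > 1.8 mm/s, so it is Category FS (Flammable Solid).
Category FS net quantity: (two 24 g packs = 48 g) + (three 9 g packs = 27 g) = 75 g.
75 g ≤ 100 g (express courier limit, Category FS) — within limit.
Category CR quantity: two 1.38 L containers = 2.76 L.
That exceeds the Category CR express courier limit of 2.5 L.
The segregation rule (Category FS with Category FG) does not apply to Category FS with Category CR.

No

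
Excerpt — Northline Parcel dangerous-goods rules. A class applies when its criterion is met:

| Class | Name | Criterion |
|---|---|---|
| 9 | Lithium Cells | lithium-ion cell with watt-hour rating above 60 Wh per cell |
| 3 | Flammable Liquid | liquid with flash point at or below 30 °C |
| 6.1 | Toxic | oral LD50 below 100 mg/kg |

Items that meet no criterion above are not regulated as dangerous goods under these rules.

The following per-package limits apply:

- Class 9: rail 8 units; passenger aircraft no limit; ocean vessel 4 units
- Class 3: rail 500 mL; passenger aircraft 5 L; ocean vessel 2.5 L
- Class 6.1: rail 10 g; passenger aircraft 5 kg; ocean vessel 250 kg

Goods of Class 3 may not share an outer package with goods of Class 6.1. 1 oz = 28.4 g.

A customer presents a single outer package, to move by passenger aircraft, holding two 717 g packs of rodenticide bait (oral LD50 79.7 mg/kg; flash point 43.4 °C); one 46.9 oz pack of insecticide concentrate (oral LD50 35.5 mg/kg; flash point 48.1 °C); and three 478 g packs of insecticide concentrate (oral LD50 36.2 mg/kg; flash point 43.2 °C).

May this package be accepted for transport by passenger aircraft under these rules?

Yes

Rodenticide bait: oral LD50 79.7 mg/kg < 100 mg/kg → Class 6.1 (Toxic).
Oral LD50 35.5 mg/kg meets the Class 6.1 criterion (Toxic), so the insecticide concentrate is Class 6.1.
Insecticide concentrate: oral LD50 36.2 mg/kg < 100 mg/kg → Class 6.1 (Toxic).
Class 6.1 net quantity: (two 717 g packs = 1.434 kg) + (one 46.9 oz pack = 1331.96 g) + (three 478 g packs = 1.434 kg) = 4199.96 g.
4199.96 g ≤ 5 kg (passenger aircraft limit, Class 6.1) — within limit.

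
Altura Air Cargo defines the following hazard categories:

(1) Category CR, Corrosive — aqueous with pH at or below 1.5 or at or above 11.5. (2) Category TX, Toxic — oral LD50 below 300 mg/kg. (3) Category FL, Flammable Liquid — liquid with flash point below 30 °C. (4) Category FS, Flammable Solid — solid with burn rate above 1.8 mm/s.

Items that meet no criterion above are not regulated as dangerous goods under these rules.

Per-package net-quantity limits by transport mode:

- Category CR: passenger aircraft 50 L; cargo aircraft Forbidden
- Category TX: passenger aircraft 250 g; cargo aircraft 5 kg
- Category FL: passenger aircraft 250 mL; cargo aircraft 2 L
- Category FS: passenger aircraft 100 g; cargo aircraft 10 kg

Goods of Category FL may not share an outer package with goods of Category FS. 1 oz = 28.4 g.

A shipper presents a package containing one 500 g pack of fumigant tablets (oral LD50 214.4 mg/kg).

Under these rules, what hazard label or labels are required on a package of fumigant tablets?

Category TX

The fumigant tablets have oral LD50 214.4 mg/kg, which is < 300 mg/kg, so they are Category TX (Toxic).
Only the Category TX label is required.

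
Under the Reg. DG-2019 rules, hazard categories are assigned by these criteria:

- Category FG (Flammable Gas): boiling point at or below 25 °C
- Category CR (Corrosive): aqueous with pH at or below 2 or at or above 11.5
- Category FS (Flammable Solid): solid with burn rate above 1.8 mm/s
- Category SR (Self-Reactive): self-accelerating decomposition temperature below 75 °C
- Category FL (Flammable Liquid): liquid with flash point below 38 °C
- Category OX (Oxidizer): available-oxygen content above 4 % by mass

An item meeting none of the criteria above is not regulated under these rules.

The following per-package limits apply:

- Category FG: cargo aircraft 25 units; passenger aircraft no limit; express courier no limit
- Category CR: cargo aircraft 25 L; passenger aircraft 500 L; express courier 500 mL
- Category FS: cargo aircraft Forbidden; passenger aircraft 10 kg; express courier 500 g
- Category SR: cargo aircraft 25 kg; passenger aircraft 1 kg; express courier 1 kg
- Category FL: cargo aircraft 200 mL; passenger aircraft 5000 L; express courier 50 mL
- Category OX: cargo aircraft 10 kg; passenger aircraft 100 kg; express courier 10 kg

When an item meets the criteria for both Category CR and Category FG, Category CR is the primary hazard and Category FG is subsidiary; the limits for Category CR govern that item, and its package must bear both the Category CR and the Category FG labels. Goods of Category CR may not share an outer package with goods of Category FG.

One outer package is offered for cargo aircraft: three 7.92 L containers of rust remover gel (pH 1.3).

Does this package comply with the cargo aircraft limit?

The rust remover gel has pH 1.3, which is ≤ 2, so it is Category CR (Corrosive).
Category CR quantity: three 7.92 L containers = 23.76 L.
That is within the Category CR cargo aircraft limit of 25 L.

Yes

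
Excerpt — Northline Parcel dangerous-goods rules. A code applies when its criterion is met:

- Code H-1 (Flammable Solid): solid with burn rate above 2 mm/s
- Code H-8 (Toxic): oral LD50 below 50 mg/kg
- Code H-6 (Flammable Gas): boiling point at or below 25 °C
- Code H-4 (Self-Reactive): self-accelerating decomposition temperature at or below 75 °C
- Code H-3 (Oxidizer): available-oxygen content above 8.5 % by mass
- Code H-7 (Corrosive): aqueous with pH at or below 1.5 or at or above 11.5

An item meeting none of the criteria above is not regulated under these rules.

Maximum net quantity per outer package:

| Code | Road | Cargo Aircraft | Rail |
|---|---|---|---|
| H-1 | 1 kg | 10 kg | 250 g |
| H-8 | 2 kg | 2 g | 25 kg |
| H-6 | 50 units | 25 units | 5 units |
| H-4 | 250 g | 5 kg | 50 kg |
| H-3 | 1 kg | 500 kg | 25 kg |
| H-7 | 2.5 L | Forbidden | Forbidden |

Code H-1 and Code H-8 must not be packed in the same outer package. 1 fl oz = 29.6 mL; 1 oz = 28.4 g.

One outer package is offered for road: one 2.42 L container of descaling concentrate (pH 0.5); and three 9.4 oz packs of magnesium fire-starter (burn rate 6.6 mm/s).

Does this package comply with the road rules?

Yes

The descaling concentrate has pH 0.5, which is ≤ 1.5, so it is Code H-7 (Corrosive).
The magnesium fire-starter has burn rate 6.6 mm/s, which is > 2 mm/s, so it is Code H-1 (Flammable Solid).
Code H-1 quantity: three 9.4 oz packs = 800.88 g.
800.88 g is within the road limit of 1 kg for Code H-1.
Code H-7 quantity: 2.42 L.
2.42 L ≤ 2.5 L (road limit, Code H-7) — within limit.
The segregation rule (Code H-1 with Code H-8) does not apply to Code H-1 with Code H-7.
Every hazard code is within its road limit and no segregation rule is violated.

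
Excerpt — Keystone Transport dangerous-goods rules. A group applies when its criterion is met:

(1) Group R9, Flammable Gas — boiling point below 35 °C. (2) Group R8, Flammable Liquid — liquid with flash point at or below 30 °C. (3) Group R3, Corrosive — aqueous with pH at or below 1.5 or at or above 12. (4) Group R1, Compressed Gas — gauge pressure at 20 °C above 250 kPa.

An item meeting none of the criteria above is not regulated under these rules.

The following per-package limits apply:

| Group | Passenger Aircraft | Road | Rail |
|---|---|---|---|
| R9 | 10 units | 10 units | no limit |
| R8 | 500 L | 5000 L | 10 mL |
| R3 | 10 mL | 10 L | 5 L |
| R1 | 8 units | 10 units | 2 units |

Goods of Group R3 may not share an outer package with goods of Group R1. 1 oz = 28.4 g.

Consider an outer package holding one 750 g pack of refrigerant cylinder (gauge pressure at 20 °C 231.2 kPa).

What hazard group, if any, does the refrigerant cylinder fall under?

gauge pressure at 20 °C 231.2 kPa is not above 250 kPa, so Group R1 does not apply.
No criterion is met, so the item is not regulated.

Not regulated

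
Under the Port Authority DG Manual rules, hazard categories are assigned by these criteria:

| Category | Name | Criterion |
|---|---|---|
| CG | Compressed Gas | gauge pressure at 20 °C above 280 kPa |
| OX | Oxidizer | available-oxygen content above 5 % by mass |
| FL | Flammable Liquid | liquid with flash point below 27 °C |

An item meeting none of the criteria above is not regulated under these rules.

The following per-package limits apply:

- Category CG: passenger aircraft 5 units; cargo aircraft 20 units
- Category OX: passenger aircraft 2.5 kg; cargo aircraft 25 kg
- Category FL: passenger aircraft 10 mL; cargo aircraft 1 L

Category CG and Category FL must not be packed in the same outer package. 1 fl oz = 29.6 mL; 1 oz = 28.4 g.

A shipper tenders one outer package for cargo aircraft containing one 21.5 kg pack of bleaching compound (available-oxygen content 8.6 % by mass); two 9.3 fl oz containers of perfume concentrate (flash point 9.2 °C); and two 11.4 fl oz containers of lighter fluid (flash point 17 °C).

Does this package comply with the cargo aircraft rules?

No

Available-oxygen content 8.6 % by mass meets the Category OX criterion (Oxidizer), so the bleaching compound is Category OX.
Flash point 9.2 °C meets the Category FL criterion (Flammable Liquid), so the perfume concentrate is Category FL.
With flash point 17 °C (< 27 °C), the lighter fluid falls in Category FL.
Category OX quantity: 21.5 kg.
21.5 kg is within the cargo aircraft limit of 25 kg for Category OX.
Total Category FL: (two 9.3 fl oz containers = 550.56 mL) + (two 11.4 fl oz containers = 674.88 mL) = 1225.44 mL.
1225.44 mL exceeds the cargo aircraft limit of 1 L for Category FL.
The segregation rule (Category CG with Category FL) does not apply to Category OX with Category FL.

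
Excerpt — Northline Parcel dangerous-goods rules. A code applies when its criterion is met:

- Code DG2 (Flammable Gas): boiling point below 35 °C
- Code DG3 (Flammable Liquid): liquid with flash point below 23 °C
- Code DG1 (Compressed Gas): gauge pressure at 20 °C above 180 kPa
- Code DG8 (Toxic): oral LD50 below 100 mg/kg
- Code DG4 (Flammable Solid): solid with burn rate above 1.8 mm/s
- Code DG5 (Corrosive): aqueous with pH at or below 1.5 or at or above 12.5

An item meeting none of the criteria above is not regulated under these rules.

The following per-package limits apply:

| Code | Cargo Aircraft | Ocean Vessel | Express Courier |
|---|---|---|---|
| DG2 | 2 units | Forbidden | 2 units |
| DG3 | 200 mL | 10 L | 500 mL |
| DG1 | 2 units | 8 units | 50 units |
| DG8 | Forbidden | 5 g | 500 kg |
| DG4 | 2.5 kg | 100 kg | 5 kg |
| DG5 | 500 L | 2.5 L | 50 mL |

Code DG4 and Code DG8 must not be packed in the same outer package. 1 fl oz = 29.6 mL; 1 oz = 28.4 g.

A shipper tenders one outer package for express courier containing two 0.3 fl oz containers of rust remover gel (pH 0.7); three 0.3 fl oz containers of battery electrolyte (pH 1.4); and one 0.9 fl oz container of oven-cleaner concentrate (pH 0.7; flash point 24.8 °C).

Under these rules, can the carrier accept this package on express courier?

Rust remover gel: pH 0.7 ≤ 1.5 → Code DG5 (Corrosive).
The battery electrolyte has pH 1.4, which is ≤ 1.5, so it is Code DG5 (Corrosive).
With pH 0.7 (≤ 1.5), the oven-cleaner concentrate falls in Code DG5.
Code DG5 net quantity: (two 0.3 fl oz containers = 17.76 mL) + (three 0.3 fl oz containers = 26.64 mL) + (one 0.9 fl oz container = 26.64 mL) = 71.04 mL.
71.04 mL exceeds the express courier limit of 50 mL for Code DG5.

No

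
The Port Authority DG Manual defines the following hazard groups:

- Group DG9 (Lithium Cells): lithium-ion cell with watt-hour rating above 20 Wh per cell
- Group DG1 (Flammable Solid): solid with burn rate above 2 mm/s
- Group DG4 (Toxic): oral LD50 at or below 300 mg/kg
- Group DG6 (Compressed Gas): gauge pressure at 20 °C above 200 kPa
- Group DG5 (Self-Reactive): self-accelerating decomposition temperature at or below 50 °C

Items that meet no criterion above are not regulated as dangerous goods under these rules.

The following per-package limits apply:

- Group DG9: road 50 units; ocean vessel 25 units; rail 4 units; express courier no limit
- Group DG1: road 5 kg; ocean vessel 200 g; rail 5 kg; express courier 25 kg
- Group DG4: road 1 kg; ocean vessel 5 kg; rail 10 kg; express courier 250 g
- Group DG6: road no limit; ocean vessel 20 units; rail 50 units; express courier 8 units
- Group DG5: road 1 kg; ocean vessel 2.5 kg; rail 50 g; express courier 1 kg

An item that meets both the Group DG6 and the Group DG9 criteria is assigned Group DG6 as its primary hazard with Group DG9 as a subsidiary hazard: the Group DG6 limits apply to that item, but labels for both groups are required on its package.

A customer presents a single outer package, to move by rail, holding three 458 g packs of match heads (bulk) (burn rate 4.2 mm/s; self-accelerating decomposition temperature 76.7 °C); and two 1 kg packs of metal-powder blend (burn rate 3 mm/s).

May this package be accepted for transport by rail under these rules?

Yes

With burn rate 4.2 mm/s (> 2 mm/s), the match heads (bulk) fall in Group DG1.
The metal-powder blend has burn rate 3 mm/s, which is > 2 mm/s, so it is Group DG1 (Flammable Solid).
Group DG1 net quantity: (three 458 g packs = 1.374 kg) + (two 1 kg packs = 2 kg) = 3.374 kg.
3.374 kg is within the rail limit of 5 kg for Group DG1.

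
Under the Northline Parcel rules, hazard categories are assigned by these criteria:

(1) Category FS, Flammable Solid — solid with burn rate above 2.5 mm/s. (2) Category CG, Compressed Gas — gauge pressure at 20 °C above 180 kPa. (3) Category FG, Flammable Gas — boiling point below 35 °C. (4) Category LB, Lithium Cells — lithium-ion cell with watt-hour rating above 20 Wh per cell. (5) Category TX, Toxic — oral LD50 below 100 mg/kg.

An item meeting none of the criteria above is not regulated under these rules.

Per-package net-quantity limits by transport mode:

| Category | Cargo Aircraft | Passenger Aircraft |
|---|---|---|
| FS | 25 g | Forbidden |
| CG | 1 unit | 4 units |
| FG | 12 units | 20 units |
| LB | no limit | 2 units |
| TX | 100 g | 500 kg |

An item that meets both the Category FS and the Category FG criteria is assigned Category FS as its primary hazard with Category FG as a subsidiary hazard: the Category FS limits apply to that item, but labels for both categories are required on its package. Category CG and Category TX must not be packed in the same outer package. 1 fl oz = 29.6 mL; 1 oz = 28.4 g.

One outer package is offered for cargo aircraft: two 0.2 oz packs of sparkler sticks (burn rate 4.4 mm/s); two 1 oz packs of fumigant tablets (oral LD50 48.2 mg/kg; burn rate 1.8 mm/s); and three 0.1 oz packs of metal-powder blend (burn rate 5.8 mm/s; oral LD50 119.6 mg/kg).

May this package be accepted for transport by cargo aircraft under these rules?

The sparkler sticks have burn rate 4.4 mm/s, which is > 2.5 mm/s, so they are Category FS (Flammable Solid).
The fumigant tablets have oral LD50 48.2 mg/kg, which is < 100 mg/kg, so they are Category TX (Toxic).
The metal-powder blend has burn rate 5.8 mm/s, which is > 2.5 mm/s, so it is Category FS (Flammable Solid).
Category FS net quantity: (two 0.2 oz packs = 11.36 g) + (three 0.1 oz packs = 8.52 g) = 19.88 g.
That is within the Category FS cargo aircraft limit of 25 g.
Category TX quantity: two 1 oz packs = 56.8 g.
56.8 g ≤ 100 g (cargo aircraft limit, Category TX) — within limit.
The segregation rule (Category CG with Category TX) does not apply to Category FS with Category TX.
Every hazard category is within its cargo aircraft limit and no segregation rule is violated.

Yes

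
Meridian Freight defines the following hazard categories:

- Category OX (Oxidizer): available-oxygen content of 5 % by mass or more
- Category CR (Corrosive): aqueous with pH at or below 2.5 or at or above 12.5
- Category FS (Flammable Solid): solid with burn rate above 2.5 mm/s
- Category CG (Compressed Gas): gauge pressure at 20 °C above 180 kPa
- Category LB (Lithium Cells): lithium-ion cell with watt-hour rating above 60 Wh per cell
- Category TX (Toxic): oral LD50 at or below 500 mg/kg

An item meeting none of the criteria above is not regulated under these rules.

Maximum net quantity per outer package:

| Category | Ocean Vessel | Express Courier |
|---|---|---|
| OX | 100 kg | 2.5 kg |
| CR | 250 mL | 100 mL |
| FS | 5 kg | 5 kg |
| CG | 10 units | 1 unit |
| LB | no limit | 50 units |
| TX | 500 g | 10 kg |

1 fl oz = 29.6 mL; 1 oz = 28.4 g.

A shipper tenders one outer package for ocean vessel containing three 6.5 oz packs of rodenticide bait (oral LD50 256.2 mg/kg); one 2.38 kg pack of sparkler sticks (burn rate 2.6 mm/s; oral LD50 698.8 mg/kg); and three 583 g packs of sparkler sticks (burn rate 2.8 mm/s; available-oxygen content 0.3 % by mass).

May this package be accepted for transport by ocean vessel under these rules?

Oral LD50 256.2 mg/kg meets the Category TX criterion (Toxic), so the rodenticide bait is Category TX.
Burn rate 2.6 mm/s meets the Category FS criterion (Flammable Solid), so the sparkler sticks are Category FS.
Sparkler sticks: burn rate 2.8 mm/s > 2.5 mm/s → Category FS (Flammable Solid).
Total Category FS: 2.38 kg + (three 583 g packs = 1.749 kg) = 4.129 kg.
4.129 kg is within the ocean vessel limit of 5 kg for Category FS.
Category TX quantity: three 6.5 oz packs = 553.8 g.
553.8 g exceeds the ocean vessel limit of 500 g for Category TX.

No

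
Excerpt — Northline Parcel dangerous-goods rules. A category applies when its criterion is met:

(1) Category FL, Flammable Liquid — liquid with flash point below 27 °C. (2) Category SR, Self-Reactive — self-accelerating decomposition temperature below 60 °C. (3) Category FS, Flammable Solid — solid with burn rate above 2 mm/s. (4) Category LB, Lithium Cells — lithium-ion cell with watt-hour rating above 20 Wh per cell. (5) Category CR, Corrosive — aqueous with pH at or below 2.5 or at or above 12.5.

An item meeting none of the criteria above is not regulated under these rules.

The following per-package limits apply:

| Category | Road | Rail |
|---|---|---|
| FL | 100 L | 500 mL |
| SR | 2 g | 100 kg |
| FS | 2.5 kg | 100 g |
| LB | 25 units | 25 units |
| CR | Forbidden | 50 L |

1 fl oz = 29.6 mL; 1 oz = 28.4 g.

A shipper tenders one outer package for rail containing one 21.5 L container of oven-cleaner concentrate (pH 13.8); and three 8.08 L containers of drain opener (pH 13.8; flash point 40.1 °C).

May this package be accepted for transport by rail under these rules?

Yes

With pH 13.8 (≥ 12.5), the oven-cleaner concentrate falls in Category CR.
pH 13.8 meets the Category CR criterion (Corrosive), so the drain opener is Category CR.
Category CR net quantity: 21.5 L + (three 8.08 L containers = 24.24 L) = 45.74 L.
45.74 L ≤ 50 L (rail limit, Category CR) — within limit.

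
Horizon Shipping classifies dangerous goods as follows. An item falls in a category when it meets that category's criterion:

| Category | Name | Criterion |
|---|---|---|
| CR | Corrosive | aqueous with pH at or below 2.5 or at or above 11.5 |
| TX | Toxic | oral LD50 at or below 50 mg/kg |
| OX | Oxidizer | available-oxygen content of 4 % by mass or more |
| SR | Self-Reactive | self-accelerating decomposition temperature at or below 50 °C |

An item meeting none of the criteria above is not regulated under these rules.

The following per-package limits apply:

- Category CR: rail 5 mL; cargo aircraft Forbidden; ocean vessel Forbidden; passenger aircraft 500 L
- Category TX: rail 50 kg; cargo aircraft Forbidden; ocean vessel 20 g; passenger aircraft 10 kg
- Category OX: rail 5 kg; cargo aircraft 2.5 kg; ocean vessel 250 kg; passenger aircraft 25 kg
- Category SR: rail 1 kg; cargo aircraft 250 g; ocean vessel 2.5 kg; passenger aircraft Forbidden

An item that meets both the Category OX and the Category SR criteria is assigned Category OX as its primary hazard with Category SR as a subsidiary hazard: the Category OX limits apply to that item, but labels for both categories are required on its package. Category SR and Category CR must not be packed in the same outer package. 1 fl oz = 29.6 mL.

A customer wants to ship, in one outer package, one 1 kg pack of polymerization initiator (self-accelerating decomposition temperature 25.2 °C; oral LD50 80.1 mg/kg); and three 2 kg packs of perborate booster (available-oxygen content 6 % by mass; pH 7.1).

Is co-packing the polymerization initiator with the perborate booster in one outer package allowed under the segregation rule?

The polymerization initiator has self-accelerating decomposition temperature 25.2 °C, which is ≤ 50 °C, so it is Category SR (Self-Reactive).
The perborate booster has available-oxygen content 6 % by mass, which is ≥ 4 % by mass, so it is Category OX (Oxidizer).
No segregation rule bars Category SR with Category OX.

Yes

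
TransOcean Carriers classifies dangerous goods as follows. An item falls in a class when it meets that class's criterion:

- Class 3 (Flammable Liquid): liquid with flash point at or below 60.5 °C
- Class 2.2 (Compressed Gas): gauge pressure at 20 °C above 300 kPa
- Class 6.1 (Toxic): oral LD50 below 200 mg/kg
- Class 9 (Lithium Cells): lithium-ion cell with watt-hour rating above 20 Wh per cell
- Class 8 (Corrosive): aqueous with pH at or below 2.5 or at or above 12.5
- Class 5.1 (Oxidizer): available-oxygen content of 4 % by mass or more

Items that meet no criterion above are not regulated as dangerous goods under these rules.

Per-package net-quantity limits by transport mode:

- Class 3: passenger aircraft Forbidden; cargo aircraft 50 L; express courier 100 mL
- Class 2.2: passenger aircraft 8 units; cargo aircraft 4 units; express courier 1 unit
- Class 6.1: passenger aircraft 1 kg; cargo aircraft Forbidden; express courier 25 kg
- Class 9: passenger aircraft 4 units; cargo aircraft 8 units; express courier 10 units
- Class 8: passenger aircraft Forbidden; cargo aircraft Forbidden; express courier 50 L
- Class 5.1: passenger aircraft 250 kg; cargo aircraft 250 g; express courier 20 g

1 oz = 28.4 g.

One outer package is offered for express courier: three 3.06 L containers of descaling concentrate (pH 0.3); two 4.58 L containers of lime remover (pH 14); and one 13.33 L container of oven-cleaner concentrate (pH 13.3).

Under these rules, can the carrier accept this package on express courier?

Yes

pH 0.3 meets the Class 8 criterion (Corrosive), so the descaling concentrate is Class 8.
Lime remover: pH 14 ≥ 12.5 → Class 8 (Corrosive).
Oven-cleaner concentrate: pH 13.3 ≥ 12.5 → Class 8 (Corrosive).
Class 8 net quantity: (three 3.06 L containers = 9.18 L) + (two 4.58 L containers = 9.16 L) + 13.33 L = 31.67 L.
31.67 L is within the express courier limit of 50 L for Class 8.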